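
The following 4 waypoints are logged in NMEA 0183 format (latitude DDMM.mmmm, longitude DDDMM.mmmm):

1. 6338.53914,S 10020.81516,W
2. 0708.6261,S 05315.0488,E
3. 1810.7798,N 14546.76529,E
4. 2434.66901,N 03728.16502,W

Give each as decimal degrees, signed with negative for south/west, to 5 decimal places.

1. -63.64232, -100.34692
2. -7.14377, 53.25081
3. 18.17966, 145.77942
4. 24.57782, -37.46942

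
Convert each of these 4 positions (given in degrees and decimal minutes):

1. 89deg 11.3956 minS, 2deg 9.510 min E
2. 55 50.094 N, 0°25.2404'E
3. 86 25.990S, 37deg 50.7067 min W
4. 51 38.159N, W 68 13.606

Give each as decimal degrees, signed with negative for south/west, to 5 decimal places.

Point 1:
  Lat: 89 + 11.3956/60 = 89.189927
  S → negative
  λ: 2 + 9.51/60 = 2.158500
  E ⇒ keep positive
Point 2:
  Latitude: 50.094′ = 0.834900°; total 55.834900
  N ⇒ keep positive
  Lon: 0 + 25.2404/60 = 0.420673
  E → positive
Point 3:
  Latitude: 25.99′ = 0.433167°; total 86.433167
  S → negative
  Longitude: 37 + 50.7067/60 = 37.845112
  W ⇒ negate
Point 4:
  Latitude: 38.159′ = 0.635983°; total 51.635983
  N ⇒ keep positive
  Longitude: 68 + 13.606/60 = 68.226767
  W → negative

1. -89.18993, 2.15850
2. 55.83490, 0.42067
3. -86.43317, -37.84511
4. 51.63598, -68.22677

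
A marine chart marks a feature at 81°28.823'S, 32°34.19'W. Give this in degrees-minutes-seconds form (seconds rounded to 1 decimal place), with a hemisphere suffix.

81°28′49.4″ S, 32°34′11.4″ W

φ: 28.82300′ → 28′ and 0.82300 × 60 = 49.380″
Longitude: 34.19000′ → 34′ and 0.19000 × 60 = 11.400″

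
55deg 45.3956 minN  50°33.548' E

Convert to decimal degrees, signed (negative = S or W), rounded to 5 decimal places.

55.75659, 50.55913

φ: 55 + 45.3956/60 = 55.756593
N ⇒ keep positive
λ: 33.548′ = 0.559133°; total 50.559133
E ⇒ keep positive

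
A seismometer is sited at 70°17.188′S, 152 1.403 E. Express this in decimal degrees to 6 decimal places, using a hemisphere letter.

70.286467° S, 152.023383° E

Latitude: 17.188′ = 0.286467°; total 70.2864667
λ: 152 + 1.403/60 = 152.0233833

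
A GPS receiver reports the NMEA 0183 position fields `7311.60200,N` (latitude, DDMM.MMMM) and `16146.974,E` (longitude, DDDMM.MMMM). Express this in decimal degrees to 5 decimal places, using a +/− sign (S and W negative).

73.19337, 161.78290

Latitude: split at 2 digits → 73° and 11.602′; 73 + 11.602/60 = 73.193367
N → positive
Longitude: degrees = first 3 digits = 161, minutes = 46.974; 161 + 46.974/60 = 161.782900
E → positive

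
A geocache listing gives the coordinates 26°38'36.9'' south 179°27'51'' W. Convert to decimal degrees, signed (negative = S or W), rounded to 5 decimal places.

-26.64358, -179.46417

Lat: 26° + 38/60 + 36.9/3600 = 26 + 0.633333 + 0.010250 = 26.643583
S ⇒ negate
Longitude: 179° + 27/60 + 51/3600 = 179 + 0.450000 + 0.014167 = 179.464167
W ⇒ negate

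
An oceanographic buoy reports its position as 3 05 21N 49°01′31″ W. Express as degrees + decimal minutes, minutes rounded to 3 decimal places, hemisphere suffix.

φ: seconds/60 = 0.35000; minutes = 5 + 0.35000 = 5.35000
λ: seconds/60 = 0.51667; minutes = 1 + 0.51667 = 1.51667

3° 5.350′ N, 49° 1.517′ W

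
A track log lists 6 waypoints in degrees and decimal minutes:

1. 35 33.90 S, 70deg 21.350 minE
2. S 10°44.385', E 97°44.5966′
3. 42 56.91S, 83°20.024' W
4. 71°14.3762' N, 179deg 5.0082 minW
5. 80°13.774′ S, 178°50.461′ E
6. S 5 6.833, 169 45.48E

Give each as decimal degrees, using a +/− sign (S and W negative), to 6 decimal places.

1. -35.565000, 70.355833
2. -10.739750, 97.743277
3. -42.948500, -83.333733
4. 71.239603, -179.083470
5. -80.229567, 178.841017
6. -5.113883, 169.758000

Point 1:
  φ: 33.9′ = 0.565000°; total 35.5650000
  hemisphere S, so the sign is −
  λ: 70 + 21.35/60 = 70.3558333
  E ⇒ keep positive
Point 2:
  φ: 10 + 44.385/60 = 10.7397500
  hemisphere S, so the sign is −
  Lon: 44.5966′ = 0.743277°; total 97.7432767
  E → positive
Point 3:
  φ: 56.91′ = 0.948500°; total 42.9485000
  S ⇒ negate
  λ: 20.024′ = 0.333733°; total 83.3337333
  W → negative
Point 4:
  φ: 14.3762′ = 0.239603°; total 71.2396033
  N → positive
  λ: 179 + 5.0082/60 = 179.0834700
  W → negative
Point 5:
  Lat: 13.774′ = 0.229567°; total 80.2295667
  S ⇒ negate
  Lon: 50.461′ = 0.841017°; total 178.8410167
  E → positive
Point 6:
  Latitude: 6.833′ = 0.113883°; total 5.1138833
  hemisphere S, so the sign is −
  λ: 45.48′ = 0.758000°; total 169.7580000
  E ⇒ keep positive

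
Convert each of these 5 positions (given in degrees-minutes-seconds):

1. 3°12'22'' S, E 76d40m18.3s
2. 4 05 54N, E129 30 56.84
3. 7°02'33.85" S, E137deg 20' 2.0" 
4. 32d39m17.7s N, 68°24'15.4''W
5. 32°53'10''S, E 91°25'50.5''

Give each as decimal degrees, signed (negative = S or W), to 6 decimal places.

1. -3.206111, 76.671750
2. 4.098333, 129.515789
3. -7.042736, 137.333889
4. 32.654917, -68.404278
5. -32.886111, 91.430694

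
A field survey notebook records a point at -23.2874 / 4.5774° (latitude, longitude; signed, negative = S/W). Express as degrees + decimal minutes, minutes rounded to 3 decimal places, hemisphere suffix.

Latitude is negative → S; |value| = 23.287400
φ: minutes = (23.287400 − 23) × 60 = 17.24400
Longitude: fractional part 0.577400 → 34.64400 minutes

23° 17.244′ S, 4° 34.644′ E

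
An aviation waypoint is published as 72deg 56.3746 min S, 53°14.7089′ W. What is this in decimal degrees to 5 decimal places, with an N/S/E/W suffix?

72.93958° S, 53.24515° W

φ: 72 + 56.3746/60 = 72.939577
λ: 53 + 14.7089/60 = 53.245148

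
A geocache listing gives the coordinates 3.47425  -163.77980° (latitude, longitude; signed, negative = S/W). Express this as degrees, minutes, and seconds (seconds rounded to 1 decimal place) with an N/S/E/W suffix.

Lat: whole degrees 3; 28.45500′ → 28′ and 27.300″
Longitude is negative → W; |value| = 163.779800
Lon: 0.779800 × 60 = 46.78800′ → 46′, remainder × 60 = 47.280″

3°28′27.3″ N, 163°46′47.3″ W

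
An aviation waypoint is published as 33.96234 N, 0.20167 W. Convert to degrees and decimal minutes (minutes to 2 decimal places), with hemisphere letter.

φ: fractional part 0.962340 → 57.7404 minutes
λ: minutes = (0.201670 − 0) × 60 = 12.1002

33° 57.74′ N, 0° 12.10′ W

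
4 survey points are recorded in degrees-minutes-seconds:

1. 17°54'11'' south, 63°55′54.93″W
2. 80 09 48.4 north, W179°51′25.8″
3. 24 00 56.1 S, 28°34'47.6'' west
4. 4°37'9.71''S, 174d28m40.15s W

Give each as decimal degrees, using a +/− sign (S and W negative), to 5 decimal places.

1. -17.90306, -63.93193
2. 80.16344, -179.85717
3. -24.01558, -28.57989
4. -4.61936, -174.47782

Point 1:
  Lat: 17° + 54/60 + 11/3600 = 17 + 0.900000 + 0.003056 = 17.903056
  S → negative
  Lon: 63° + 55/60 + 54.93/3600 = 63 + 0.916667 + 0.015258 = 63.931925
  W ⇒ negate
Point 2:
  Lat: 80 + 9/60 + 48.4/3600 = 80.163444
  N ⇒ keep positive
  Longitude: 179 + 51/60 + 25.8/3600 = 179.857167
  W → negative
Point 3:
  Lat: 0′ + 56.1″ = 0.93500′; 24 + 0.93500/60 = 24.015583
  S → negative
  λ: 28° + 34/60 + 47.6/3600 = 28 + 0.566667 + 0.013222 = 28.579889
  hemisphere W, so the sign is −
Point 4:
  Lat: 4 + 37/60 + 9.71/3600 = 4.619364
  hemisphere S, so the sign is −
  Longitude: 174 + 28/60 + 40.15/3600 = 174.477819
  hemisphere W, so the sign is −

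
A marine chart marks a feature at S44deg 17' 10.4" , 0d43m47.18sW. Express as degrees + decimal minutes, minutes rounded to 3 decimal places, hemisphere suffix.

44° 17.173′ S, 0° 43.786′ W

Lat: seconds/60 = 0.17333; minutes = 17 + 0.17333 = 17.17333
λ: seconds/60 = 0.78633; minutes = 43 + 0.78633 = 43.78633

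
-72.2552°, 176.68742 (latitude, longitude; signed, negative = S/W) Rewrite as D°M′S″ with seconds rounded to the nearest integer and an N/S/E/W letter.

72°15′19″ S, 176°41′15″ E

Latitude is negative → S; |value| = 72.255200
Latitude: 0.255200 × 60 = 15.31200′ → 15′, remainder × 60 = 18.72″
Lon: 0.687420 × 60 = 41.24520′ → 41′, remainder × 60 = 14.71″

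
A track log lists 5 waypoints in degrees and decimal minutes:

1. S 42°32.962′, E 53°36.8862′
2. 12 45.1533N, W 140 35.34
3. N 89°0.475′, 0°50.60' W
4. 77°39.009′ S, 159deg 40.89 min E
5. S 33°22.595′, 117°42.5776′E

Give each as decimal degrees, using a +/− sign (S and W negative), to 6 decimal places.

Point 1:
  Latitude: 42 + 32.962/60 = 42.5493667
  S → negative
  Longitude: 36.8862′ = 0.614770°; total 53.6147700
  E ⇒ keep positive
Point 2:
  Latitude: 45.1533′ = 0.752555°; total 12.7525550
  N ⇒ keep positive
  Longitude: 35.34′ = 0.589000°; total 140.5890000
  W ⇒ negate
Point 3:
  Latitude: 89 + 0.475/60 = 89.0079167
  N → positive
  λ: 50.6′ = 0.843333°; total 0.8433333
  hemisphere W, so the sign is −
Point 4:
  φ: 77 + 39.009/60 = 77.6501500
  S ⇒ negate
  λ: 40.89′ = 0.681500°; total 159.6815000
  E ⇒ keep positive
Point 5:
  φ: 22.595′ = 0.376583°; total 33.3765833
  hemisphere S, so the sign is −
  Longitude: 42.5776′ = 0.709627°; total 117.7096267
  E ⇒ keep positive

1. -42.549367, 53.614770
2. 12.752555, -140.589000
3. 89.007917, -0.843333
4. -77.650150, 159.681500
5. -33.376583, 117.709627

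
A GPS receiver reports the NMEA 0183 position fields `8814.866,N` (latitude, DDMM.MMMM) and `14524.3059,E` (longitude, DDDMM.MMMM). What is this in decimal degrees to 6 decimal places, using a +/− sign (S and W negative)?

Lat: split at 2 digits → 88° and 14.866′; 88 + 14.866/60 = 88.2477667
N → positive
Lon: split at 3 digits → 145° and 24.3059′; 145 + 24.3059/60 = 145.4050983
E ⇒ keep positive

88.247767, 145.405098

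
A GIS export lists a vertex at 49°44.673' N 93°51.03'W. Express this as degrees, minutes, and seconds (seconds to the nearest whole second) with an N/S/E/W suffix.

49°44′40″ N, 93°51′2″ W

Latitude: fractional minutes 0.67300 × 60 = 40.38″
Lon: fractional minutes 0.03000 × 60 = 1.80″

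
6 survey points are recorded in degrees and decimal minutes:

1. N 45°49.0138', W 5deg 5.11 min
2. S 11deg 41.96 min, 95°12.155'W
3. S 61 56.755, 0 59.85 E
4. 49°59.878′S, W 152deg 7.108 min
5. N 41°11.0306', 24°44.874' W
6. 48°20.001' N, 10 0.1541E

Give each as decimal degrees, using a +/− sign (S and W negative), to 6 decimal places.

1. 45.816897, -5.085167
2. -11.699333, -95.202583
3. -61.945917, 0.997500
4. -49.997967, -152.118467
5. 41.183843, -24.747900
6. 48.333350, 10.002568

Point 1:
  Lat: 49.0138′ = 0.816897°; total 45.8168967
  N → positive
  λ: 5 + 5.11/60 = 5.0851667
  hemisphere W, so the sign is −
Point 2:
  Lat: 41.96′ = 0.699333°; total 11.6993333
  S → negative
  Longitude: 95 + 12.155/60 = 95.2025833
  W → negative
Point 3:
  Latitude: 56.755′ = 0.945917°; total 61.9459167
  S ⇒ negate
  λ: 59.85′ = 0.997500°; total 0.9975000
  E → positive
Point 4:
  Latitude: 59.878′ = 0.997967°; total 49.9979667
  S ⇒ negate
  Longitude: 7.108′ = 0.118467°; total 152.1184667
  W ⇒ negate
Point 5:
  Lat: 11.0306′ = 0.183843°; total 41.1838433
  N ⇒ keep positive
  λ: 24 + 44.874/60 = 24.7479000
  W ⇒ negate
Point 6:
  Latitude: 20.001′ = 0.333350°; total 48.3333500
  N ⇒ keep positive
  Lon: 0.1541′ = 0.002568°; total 10.0025683
  E → positive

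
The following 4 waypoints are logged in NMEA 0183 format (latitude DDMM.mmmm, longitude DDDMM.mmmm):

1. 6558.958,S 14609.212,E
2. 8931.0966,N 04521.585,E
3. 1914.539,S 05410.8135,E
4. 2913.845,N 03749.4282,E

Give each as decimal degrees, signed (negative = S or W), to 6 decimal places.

Point 1:
  Latitude: split at 2 digits → 65° and 58.958′; 65 + 58.958/60 = 65.9826333
  hemisphere S, so the sign is −
  Lon: degrees = first 3 digits = 146, minutes = 9.212; 146 + 9.212/60 = 146.1535333
  E → positive
Point 2:
  Lat: split at 2 digits → 89° and 31.0966′; 89 + 31.0966/60 = 89.5182767
  N → positive
  Longitude: split at 3 digits → 045° and 21.585′; 45 + 21.585/60 = 45.3597500
  E → positive
Point 3:
  φ: split at 2 digits → 19° and 14.539′; 19 + 14.539/60 = 19.2423167
  S ⇒ negate
  λ: split at 3 digits → 054° and 10.8135′; 54 + 10.8135/60 = 54.1802250
  E ⇒ keep positive
Point 4:
  Latitude: split at 2 digits → 29° and 13.845′; 29 + 13.845/60 = 29.2307500
  N ⇒ keep positive
  λ: degrees = first 3 digits = 37, minutes = 49.4282; 37 + 49.4282/60 = 37.8238033
  E ⇒ keep positive

1. -65.982633, 146.153533
2. 89.518277, 45.359750
3. -19.242317, 54.180225
4. 29.230750, 37.823803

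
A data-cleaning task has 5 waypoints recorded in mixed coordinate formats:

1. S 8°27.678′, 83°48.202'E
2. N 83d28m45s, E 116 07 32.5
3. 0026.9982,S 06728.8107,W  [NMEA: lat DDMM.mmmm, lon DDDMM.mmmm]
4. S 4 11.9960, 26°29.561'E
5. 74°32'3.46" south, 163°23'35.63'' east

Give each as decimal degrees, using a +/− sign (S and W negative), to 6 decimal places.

1. -8.461300, 83.803367
2. 83.479167, 116.125694
3. -0.449970, -67.480178
4. -4.199933, 26.492683
5. -74.534294, 163.393231

Point 1:
  Latitude: 8 + 27.678/60 = 8.4613000
  S → negative
  λ: 83 + 48.202/60 = 83.8033667
  E → positive
Point 2:
  Latitude: 28′ + 45″ = 28.75000′; 83 + 28.75000/60 = 83.4791667
  N → positive
  Longitude: 7′ + 32.5″ = 7.54167′; 116 + 7.54167/60 = 116.1256944
  E ⇒ keep positive
Point 3:
  Latitude: split at 2 digits → 00° and 26.9982′; 0 + 26.9982/60 = 0.4499700
  S → negative
  Longitude: degrees = first 3 digits = 67, minutes = 28.8107; 67 + 28.8107/60 = 67.4801783
  W ⇒ negate
Point 4:
  Latitude: 11.996′ = 0.199933°; total 4.1999333
  hemisphere S, so the sign is −
  Lon: 26 + 29.561/60 = 26.4926833
  E ⇒ keep positive
Point 5:
  φ: 74 + 32/60 + 3.46/3600 = 74.5342944
  S → negative
  Lon: 23′ + 35.63″ = 23.59383′; 163 + 23.59383/60 = 163.3932306
  E → positive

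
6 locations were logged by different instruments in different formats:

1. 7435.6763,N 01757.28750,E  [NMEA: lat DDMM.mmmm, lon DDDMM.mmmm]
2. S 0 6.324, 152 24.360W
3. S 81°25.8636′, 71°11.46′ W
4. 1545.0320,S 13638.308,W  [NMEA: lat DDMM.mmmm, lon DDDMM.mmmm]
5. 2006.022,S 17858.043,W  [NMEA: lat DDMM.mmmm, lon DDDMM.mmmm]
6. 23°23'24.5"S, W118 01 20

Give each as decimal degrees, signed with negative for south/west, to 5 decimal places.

1. 74.59461, 17.95479
2. -0.10540, -152.40600
3. -81.43106, -71.19100
4. -15.75053, -136.63847
5. -20.10037, -178.96738
6. -23.39014, -118.02222

Point 1:
  φ: split at 2 digits → 74° and 35.6763′; 74 + 35.6763/60 = 74.594605
  N ⇒ keep positive
  λ: degrees = first 3 digits = 17, minutes = 57.2875; 17 + 57.2875/60 = 17.954792
  E ⇒ keep positive
Point 2:
  Lat: 6.324′ = 0.105400°; total 0.105400
  S ⇒ negate
  Lon: 24.36′ = 0.406000°; total 152.406000
  W → negative
Point 3:
  Latitude: 25.8636′ = 0.431060°; total 81.431060
  S ⇒ negate
  Longitude: 11.46′ = 0.191000°; total 71.191000
  W → negative
Point 4:
  Lat: split at 2 digits → 15° and 45.032′; 15 + 45.032/60 = 15.750533
  S ⇒ negate
  λ: degrees = first 3 digits = 136, minutes = 38.308; 136 + 38.308/60 = 136.638467
  W → negative
Point 5:
  Lat: degrees = first 2 digits = 20, minutes = 6.022; 20 + 6.022/60 = 20.100367
  S ⇒ negate
  Longitude: split at 3 digits → 178° and 58.043′; 178 + 58.043/60 = 178.967383
  W ⇒ negate
Point 6:
  φ: 23′ + 24.5″ = 23.40833′; 23 + 23.40833/60 = 23.390139
  hemisphere S, so the sign is −
  λ: 118 + 1/60 + 20/3600 = 118.022222
  hemisphere W, so the sign is −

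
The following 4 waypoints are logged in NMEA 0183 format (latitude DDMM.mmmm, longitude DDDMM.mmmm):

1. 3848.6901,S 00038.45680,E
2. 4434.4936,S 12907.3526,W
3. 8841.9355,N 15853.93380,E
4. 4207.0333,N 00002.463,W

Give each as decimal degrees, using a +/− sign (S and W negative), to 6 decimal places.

1. -38.811502, 0.640947
2. -44.574893, -129.122543
3. 88.698925, 158.898897
4. 42.117222, -0.041050

Point 1:
  Latitude: degrees = first 2 digits = 38, minutes = 48.6901; 38 + 48.6901/60 = 38.8115017
  hemisphere S, so the sign is −
  Lon: degrees = first 3 digits = 0, minutes = 38.4568; 0 + 38.4568/60 = 0.6409467
  E ⇒ keep positive
Point 2:
  Lat: split at 2 digits → 44° and 34.4936′; 44 + 34.4936/60 = 44.5748933
  hemisphere S, so the sign is −
  Lon: split at 3 digits → 129° and 7.3526′; 129 + 7.3526/60 = 129.1225433
  W → negative
Point 3:
  Lat: degrees = first 2 digits = 88, minutes = 41.9355; 88 + 41.9355/60 = 88.6989250
  N ⇒ keep positive
  Longitude: split at 3 digits → 158° and 53.9338′; 158 + 53.9338/60 = 158.8988967
  E → positive
Point 4:
  φ: degrees = first 2 digits = 42, minutes = 7.0333; 42 + 7.0333/60 = 42.1172217
  N ⇒ keep positive
  Longitude: degrees = first 3 digits = 0, minutes = 2.463; 0 + 2.463/60 = 0.0410500
  hemisphere W, so the sign is −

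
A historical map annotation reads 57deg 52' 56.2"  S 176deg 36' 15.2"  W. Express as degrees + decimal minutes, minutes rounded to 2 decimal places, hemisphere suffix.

57° 52.94′ S, 176° 36.25′ W

φ: seconds/60 = 0.93667; minutes = 52 + 0.93667 = 52.9367
Longitude: seconds/60 = 0.25333; minutes = 36 + 0.25333 = 36.2533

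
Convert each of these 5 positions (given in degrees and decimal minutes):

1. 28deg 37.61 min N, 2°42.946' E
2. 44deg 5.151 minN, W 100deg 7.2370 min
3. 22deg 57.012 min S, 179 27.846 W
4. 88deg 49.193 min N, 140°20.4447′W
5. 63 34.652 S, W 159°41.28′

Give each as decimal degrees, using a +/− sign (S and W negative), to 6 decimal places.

1. 28.626833, 2.715767
2. 44.085850, -100.120617
3. -22.950200, -179.464100
4. 88.819883, -140.340745
5. -63.577533, -159.688000

Point 1:
  Latitude: 28 + 37.61/60 = 28.6268333
  N → positive
  Longitude: 2 + 42.946/60 = 2.7157667
  E → positive
Point 2:
  Lat: 44 + 5.151/60 = 44.0858500
  N → positive
  Longitude: 7.237′ = 0.120617°; total 100.1206167
  W → negative
Point 3:
  Latitude: 22 + 57.012/60 = 22.9502000
  hemisphere S, so the sign is −
  λ: 27.846′ = 0.464100°; total 179.4641000
  W ⇒ negate
Point 4:
  Lat: 49.193′ = 0.819883°; total 88.8198833
  N → positive
  Lon: 140 + 20.4447/60 = 140.3407450
  W ⇒ negate
Point 5:
  Lat: 63 + 34.652/60 = 63.5775333
  S → negative
  λ: 159 + 41.28/60 = 159.6880000
  W ⇒ negate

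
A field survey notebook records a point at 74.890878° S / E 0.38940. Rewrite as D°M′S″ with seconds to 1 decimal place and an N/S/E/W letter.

Lat: 0.890878° → 53.45268′; 0.45268 × 60 = 27.161″
Lon: 0.389400° → 23.36400′; 0.36400 × 60 = 21.840″

74°53′27.2″ S, 0°23′21.8″ E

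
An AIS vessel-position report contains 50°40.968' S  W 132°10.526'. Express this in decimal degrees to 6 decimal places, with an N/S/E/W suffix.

50.682800° S, 132.175433° W

Latitude: 40.968′ = 0.682800°; total 50.6828000
Lon: 132 + 10.526/60 = 132.1754333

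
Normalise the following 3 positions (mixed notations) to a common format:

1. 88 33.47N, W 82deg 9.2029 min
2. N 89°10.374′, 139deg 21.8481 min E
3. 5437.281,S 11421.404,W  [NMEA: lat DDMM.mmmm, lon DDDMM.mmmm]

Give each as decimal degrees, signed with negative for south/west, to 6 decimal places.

1. 88.557833, -82.153382
2. 89.172900, 139.364135
3. -54.621350, -114.356733

Point 1:
  Latitude: 33.47′ = 0.557833°; total 88.5578333
  N → positive
  Lon: 9.2029′ = 0.153382°; total 82.1533817
  hemisphere W, so the sign is −
Point 2:
  φ: 10.374′ = 0.172900°; total 89.1729000
  N → positive
  Lon: 21.8481′ = 0.364135°; total 139.3641350
  E → positive
Point 3:
  Latitude: split at 2 digits → 54° and 37.281′; 54 + 37.281/60 = 54.6213500
  S → negative
  Longitude: degrees = first 3 digits = 114, minutes = 21.404; 114 + 21.404/60 = 114.3567333
  W ⇒ negate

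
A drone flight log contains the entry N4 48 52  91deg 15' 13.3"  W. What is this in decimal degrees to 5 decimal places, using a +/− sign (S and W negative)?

4.81444, -91.25369

Latitude: 48′ + 52″ = 48.86667′; 4 + 48.86667/60 = 4.814444
N → positive
Longitude: 15′ + 13.3″ = 15.22167′; 91 + 15.22167/60 = 91.253694
hemisphere W, so the sign is −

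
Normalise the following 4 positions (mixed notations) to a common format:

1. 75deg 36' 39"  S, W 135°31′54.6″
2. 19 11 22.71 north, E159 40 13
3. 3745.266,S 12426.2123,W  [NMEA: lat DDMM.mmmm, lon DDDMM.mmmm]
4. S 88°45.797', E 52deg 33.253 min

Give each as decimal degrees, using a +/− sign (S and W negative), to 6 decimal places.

Point 1:
  Latitude: 36′ + 39″ = 36.65000′; 75 + 36.65000/60 = 75.6108333
  S → negative
  λ: 31′ + 54.6″ = 31.91000′; 135 + 31.91000/60 = 135.5318333
  hemisphere W, so the sign is −
Point 2:
  Latitude: 11′ + 22.71″ = 11.37850′; 19 + 11.37850/60 = 19.1896417
  N ⇒ keep positive
  λ: 40′ + 13″ = 40.21667′; 159 + 40.21667/60 = 159.6702778
  E ⇒ keep positive
Point 3:
  φ: degrees = first 2 digits = 37, minutes = 45.266; 37 + 45.266/60 = 37.7544333
  S ⇒ negate
  Longitude: split at 3 digits → 124° and 26.2123′; 124 + 26.2123/60 = 124.4368717
  W ⇒ negate
Point 4:
  φ: 88 + 45.797/60 = 88.7632833
  hemisphere S, so the sign is −
  λ: 33.253′ = 0.554217°; total 52.5542167
  E → positive

1. -75.610833, -135.531833
2. 19.189642, 159.670278
3. -37.754433, -124.436872
4. -88.763283, 52.554217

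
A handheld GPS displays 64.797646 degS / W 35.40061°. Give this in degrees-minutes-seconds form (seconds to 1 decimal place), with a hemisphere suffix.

Lat: 0.797646 × 60 = 47.85876′ → 47′, remainder × 60 = 51.526″
λ: 0.400610 × 60 = 24.03660′ → 24′, remainder × 60 = 2.196″

64°47′51.5″ S, 35°24′2.2″ W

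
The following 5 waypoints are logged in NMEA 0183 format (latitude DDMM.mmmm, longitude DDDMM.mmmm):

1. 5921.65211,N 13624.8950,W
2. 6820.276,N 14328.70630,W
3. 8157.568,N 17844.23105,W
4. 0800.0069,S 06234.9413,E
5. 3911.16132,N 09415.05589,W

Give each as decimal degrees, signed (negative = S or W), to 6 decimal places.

1. 59.360869, -136.414917
2. 68.337933, -143.478438
3. 81.959467, -178.737184
4. -8.000115, 62.582355
5. 39.186022, -94.250932

Point 1:
  φ: degrees = first 2 digits = 59, minutes = 21.65211; 59 + 21.65211/60 = 59.3608685
  N ⇒ keep positive
  λ: degrees = first 3 digits = 136, minutes = 24.895; 136 + 24.895/60 = 136.4149167
  W → negative
Point 2:
  φ: degrees = first 2 digits = 68, minutes = 20.276; 68 + 20.276/60 = 68.3379333
  N → positive
  λ: split at 3 digits → 143° and 28.7063′; 143 + 28.7063/60 = 143.4784383
  W ⇒ negate
Point 3:
  Latitude: split at 2 digits → 81° and 57.568′; 81 + 57.568/60 = 81.9594667
  N ⇒ keep positive
  Longitude: degrees = first 3 digits = 178, minutes = 44.23105; 178 + 44.23105/60 = 178.7371842
  W → negative
Point 4:
  Lat: split at 2 digits → 08° and 0.0069′; 8 + 0.0069/60 = 8.0001150
  S → negative
  λ: split at 3 digits → 062° and 34.9413′; 62 + 34.9413/60 = 62.5823550
  E ⇒ keep positive
Point 5:
  Latitude: degrees = first 2 digits = 39, minutes = 11.16132; 39 + 11.16132/60 = 39.1860220
  N → positive
  Longitude: degrees = first 3 digits = 94, minutes = 15.05589; 94 + 15.05589/60 = 94.2509315
  hemisphere W, so the sign is −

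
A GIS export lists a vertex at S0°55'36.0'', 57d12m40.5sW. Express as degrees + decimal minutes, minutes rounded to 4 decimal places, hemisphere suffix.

0° 55.6000′ S, 57° 12.6750′ W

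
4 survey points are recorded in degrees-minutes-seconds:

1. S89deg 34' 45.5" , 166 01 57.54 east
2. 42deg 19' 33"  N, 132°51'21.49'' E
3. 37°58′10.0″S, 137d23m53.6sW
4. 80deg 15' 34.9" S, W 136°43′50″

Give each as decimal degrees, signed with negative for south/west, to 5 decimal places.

1. -89.57931, 166.03265
2. 42.32583, 132.85597
3. -37.96944, -137.39822
4. -80.25969, -136.73056

Point 1:
  Lat: 89 + 34/60 + 45.5/3600 = 89.579306
  S ⇒ negate
  Longitude: 166 + 1/60 + 57.54/3600 = 166.032650
  E ⇒ keep positive
Point 2:
  Lat: 42 + 19/60 + 33/3600 = 42.325833
  N ⇒ keep positive
  Longitude: 132 + 51/60 + 21.49/3600 = 132.855969
  E ⇒ keep positive
Point 3:
  Latitude: 58′ + 10″ = 58.16667′; 37 + 58.16667/60 = 37.969444
  S → negative
  λ: 137° + 23/60 + 53.6/3600 = 137 + 0.383333 + 0.014889 = 137.398222
  W → negative
Point 4:
  Lat: 15′ + 34.9″ = 15.58167′; 80 + 15.58167/60 = 80.259694
  hemisphere S, so the sign is −
  Lon: 136° + 43/60 + 50/3600 = 136 + 0.716667 + 0.013889 = 136.730556
  W → negative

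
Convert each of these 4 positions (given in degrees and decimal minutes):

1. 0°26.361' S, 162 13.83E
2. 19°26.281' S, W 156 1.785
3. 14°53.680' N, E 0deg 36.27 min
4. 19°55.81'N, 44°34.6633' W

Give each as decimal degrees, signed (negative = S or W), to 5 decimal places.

1. -0.43935, 162.23050
2. -19.43802, -156.02975
3. 14.89467, 0.60450
4. 19.93017, -44.57772

Point 1:
  Lat: 0 + 26.361/60 = 0.439350
  S → negative
  Lon: 162 + 13.83/60 = 162.230500
  E → positive
Point 2:
  Latitude: 19 + 26.281/60 = 19.438017
  S → negative
  λ: 156 + 1.785/60 = 156.029750
  hemisphere W, so the sign is −
Point 3:
  Lat: 53.68′ = 0.894667°; total 14.894667
  N ⇒ keep positive
  λ: 36.27′ = 0.604500°; total 0.604500
  E → positive
Point 4:
  φ: 19 + 55.81/60 = 19.930167
  N ⇒ keep positive
  Lon: 44 + 34.6633/60 = 44.577722
  hemisphere W, so the sign is −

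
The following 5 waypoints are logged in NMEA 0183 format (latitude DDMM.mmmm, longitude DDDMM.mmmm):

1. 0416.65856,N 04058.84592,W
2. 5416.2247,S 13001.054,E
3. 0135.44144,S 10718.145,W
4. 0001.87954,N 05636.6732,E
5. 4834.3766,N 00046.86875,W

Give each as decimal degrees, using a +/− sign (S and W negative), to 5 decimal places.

1. 4.27764, -40.98077
2. -54.27041, 130.01757
3. -1.59069, -107.30242
4. 0.03133, 56.61122
5. 48.57294, -0.78115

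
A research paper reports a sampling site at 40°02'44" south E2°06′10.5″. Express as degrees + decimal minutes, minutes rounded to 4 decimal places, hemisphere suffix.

Lat: seconds/60 = 0.73333; minutes = 2 + 0.73333 = 2.733333
Longitude: 6 + 10.5/60 = 6.175000′

40° 2.7333′ S, 2° 6.1750′ E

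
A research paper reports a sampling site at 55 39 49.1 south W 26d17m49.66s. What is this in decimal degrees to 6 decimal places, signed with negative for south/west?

-55.663639, -26.297128

Lat: 55° + 39/60 + 49.1/3600 = 55 + 0.650000 + 0.013639 = 55.6636389
S → negative
Lon: 26° + 17/60 + 49.66/3600 = 26 + 0.283333 + 0.013794 = 26.2971278
W → negative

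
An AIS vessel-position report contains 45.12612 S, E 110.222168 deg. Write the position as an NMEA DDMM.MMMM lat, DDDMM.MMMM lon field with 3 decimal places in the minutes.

4507.567,S / 11013.330,E

Latitude: fractional part 0.126120 → 7.56720 minutes
λ: minutes = (110.222168 − 110) × 60 = 13.33008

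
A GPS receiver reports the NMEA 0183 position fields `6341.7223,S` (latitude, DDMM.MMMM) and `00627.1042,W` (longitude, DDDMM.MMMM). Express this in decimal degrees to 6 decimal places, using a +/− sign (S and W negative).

φ: degrees = first 2 digits = 63, minutes = 41.7223; 63 + 41.7223/60 = 63.6953717
S ⇒ negate
λ: split at 3 digits → 006° and 27.1042′; 6 + 27.1042/60 = 6.4517367
W → negative

-63.695372, -6.451737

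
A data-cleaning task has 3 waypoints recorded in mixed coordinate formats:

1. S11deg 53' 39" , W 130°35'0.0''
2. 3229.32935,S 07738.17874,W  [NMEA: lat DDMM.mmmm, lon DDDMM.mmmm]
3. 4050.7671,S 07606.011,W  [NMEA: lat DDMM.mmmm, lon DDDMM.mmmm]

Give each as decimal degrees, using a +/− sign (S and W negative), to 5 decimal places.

Point 1:
  φ: 11 + 53/60 + 39/3600 = 11.894167
  S → negative
  Lon: 130 + 35/60 + 0/3600 = 130.583333
  W ⇒ negate
Point 2:
  Lat: split at 2 digits → 32° and 29.32935′; 32 + 29.32935/60 = 32.488823
  S ⇒ negate
  λ: split at 3 digits → 077° and 38.17874′; 77 + 38.17874/60 = 77.636312
  W → negative
Point 3:
  Lat: split at 2 digits → 40° and 50.7671′; 40 + 50.7671/60 = 40.846118
  S → negative
  λ: degrees = first 3 digits = 76, minutes = 6.011; 76 + 6.011/60 = 76.100183
  hemisphere W, so the sign is −

1. -11.89417, -130.58333
2. -32.48882, -77.63631
3. -40.84612, -76.10018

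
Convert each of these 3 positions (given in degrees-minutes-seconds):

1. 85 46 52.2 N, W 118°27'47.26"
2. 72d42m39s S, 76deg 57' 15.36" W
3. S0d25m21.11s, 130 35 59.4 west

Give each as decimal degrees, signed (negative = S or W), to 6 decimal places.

1. 85.781167, -118.463128
2. -72.710833, -76.954267
3. -0.422531, -130.599833

Point 1:
  Latitude: 85° + 46/60 + 52.2/3600 = 85 + 0.766667 + 0.014500 = 85.7811667
  N → positive
  Lon: 27′ + 47.26″ = 27.78767′; 118 + 27.78767/60 = 118.4631278
  W → negative
Point 2:
  φ: 72° + 42/60 + 39/3600 = 72 + 0.700000 + 0.010833 = 72.7108333
  S → negative
  Longitude: 76 + 57/60 + 15.36/3600 = 76.9542667
  W → negative
Point 3:
  Lat: 0° + 25/60 + 21.11/3600 = 0 + 0.416667 + 0.005864 = 0.4225306
  S → negative
  λ: 35′ + 59.4″ = 35.99000′; 130 + 35.99000/60 = 130.5998333
  W → negative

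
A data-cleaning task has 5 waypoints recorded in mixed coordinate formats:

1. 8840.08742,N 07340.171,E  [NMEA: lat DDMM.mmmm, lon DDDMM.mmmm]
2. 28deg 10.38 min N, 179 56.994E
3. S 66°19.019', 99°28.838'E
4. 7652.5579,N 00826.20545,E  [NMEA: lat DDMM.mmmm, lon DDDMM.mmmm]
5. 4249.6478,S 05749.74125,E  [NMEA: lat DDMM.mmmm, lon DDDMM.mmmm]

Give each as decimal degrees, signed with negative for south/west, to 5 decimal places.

1. 88.66812, 73.66952
2. 28.17300, 179.94990
3. -66.31698, 99.48063
4. 76.87597, 8.43676
5. -42.82746, 57.82902

Point 1:
  Latitude: split at 2 digits → 88° and 40.08742′; 88 + 40.08742/60 = 88.668124
  N → positive
  Lon: degrees = first 3 digits = 73, minutes = 40.171; 73 + 40.171/60 = 73.669517
  E ⇒ keep positive
Point 2:
  φ: 28 + 10.38/60 = 28.173000
  N → positive
  λ: 56.994′ = 0.949900°; total 179.949900
  E → positive
Point 3:
  Lat: 19.019′ = 0.316983°; total 66.316983
  S ⇒ negate
  Longitude: 28.838′ = 0.480633°; total 99.480633
  E ⇒ keep positive
Point 4:
  φ: degrees = first 2 digits = 76, minutes = 52.5579; 76 + 52.5579/60 = 76.875965
  N ⇒ keep positive
  λ: split at 3 digits → 008° and 26.20545′; 8 + 26.20545/60 = 8.436758
  E → positive
Point 5:
  Lat: degrees = first 2 digits = 42, minutes = 49.6478; 42 + 49.6478/60 = 42.827463
  hemisphere S, so the sign is −
  Lon: split at 3 digits → 057° and 49.74125′; 57 + 49.74125/60 = 57.829021
  E → positive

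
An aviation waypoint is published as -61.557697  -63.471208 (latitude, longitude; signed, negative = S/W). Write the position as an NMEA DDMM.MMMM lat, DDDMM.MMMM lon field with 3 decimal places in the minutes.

6133.462,S / 06328.272,W

Latitude is negative → S; |value| = 61.557697
φ: fractional part 0.557697 → 33.46182 minutes
Longitude is negative → W; |value| = 63.471208
Lon: 63° + 0.471208 × 60 = 63° 28.27248′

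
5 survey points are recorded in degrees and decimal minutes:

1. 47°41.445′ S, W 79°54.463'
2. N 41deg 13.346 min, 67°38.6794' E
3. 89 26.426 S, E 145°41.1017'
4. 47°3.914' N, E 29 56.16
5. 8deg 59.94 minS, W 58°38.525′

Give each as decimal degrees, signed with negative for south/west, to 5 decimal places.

1. -47.69075, -79.90772
2. 41.22243, 67.64466
3. -89.44043, 145.68503
4. 47.06523, 29.93600
5. -8.99900, -58.64208

Point 1:
  Latitude: 41.445′ = 0.690750°; total 47.690750
  S → negative
  Lon: 54.463′ = 0.907717°; total 79.907717
  W → negative
Point 2:
  Latitude: 13.346′ = 0.222433°; total 41.222433
  N ⇒ keep positive
  λ: 38.6794′ = 0.644657°; total 67.644657
  E → positive
Point 3:
  φ: 89 + 26.426/60 = 89.440433
  hemisphere S, so the sign is −
  λ: 41.1017′ = 0.685028°; total 145.685028
  E ⇒ keep positive
Point 4:
  Latitude: 47 + 3.914/60 = 47.065233
  N ⇒ keep positive
  Lon: 29 + 56.16/60 = 29.936000
  E ⇒ keep positive
Point 5:
  Latitude: 59.94′ = 0.999000°; total 8.999000
  S ⇒ negate
  Lon: 58 + 38.525/60 = 58.642083
  hemisphere W, so the sign is −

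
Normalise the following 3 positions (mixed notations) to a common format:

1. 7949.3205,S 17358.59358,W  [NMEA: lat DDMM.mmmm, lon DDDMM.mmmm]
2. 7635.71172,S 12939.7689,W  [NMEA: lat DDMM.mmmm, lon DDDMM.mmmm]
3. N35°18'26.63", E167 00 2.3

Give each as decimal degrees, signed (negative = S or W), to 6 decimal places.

1. -79.822008, -173.976560
2. -76.595195, -129.662815
3. 35.307397, 167.000639

Point 1:
  Lat: split at 2 digits → 79° and 49.3205′; 79 + 49.3205/60 = 79.8220083
  S → negative
  λ: degrees = first 3 digits = 173, minutes = 58.59358; 173 + 58.59358/60 = 173.9765597
  W ⇒ negate
Point 2:
  Latitude: split at 2 digits → 76° and 35.71172′; 76 + 35.71172/60 = 76.5951953
  S ⇒ negate
  Longitude: split at 3 digits → 129° and 39.7689′; 129 + 39.7689/60 = 129.6628150
  W → negative
Point 3:
  Latitude: 18′ + 26.63″ = 18.44383′; 35 + 18.44383/60 = 35.3073972
  N → positive
  Longitude: 167 + 0/60 + 2.3/3600 = 167.0006389
  E → positive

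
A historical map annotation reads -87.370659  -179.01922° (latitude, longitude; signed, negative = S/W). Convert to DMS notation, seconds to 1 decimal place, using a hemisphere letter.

Latitude is negative → S; |value| = 87.370659
φ: 0.370659° → 22.23954′; 0.23954 × 60 = 14.372″
Longitude is negative → W; |value| = 179.019220
λ: whole degrees 179; 1.15320′ → 1′ and 9.192″

87°22′14.4″ S, 179°01′9.2″ W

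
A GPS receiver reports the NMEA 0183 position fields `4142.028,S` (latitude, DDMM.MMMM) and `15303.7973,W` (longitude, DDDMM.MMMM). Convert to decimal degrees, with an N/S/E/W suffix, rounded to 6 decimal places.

41.700467° S, 153.063288° W

φ: degrees = first 2 digits = 41, minutes = 42.028; 41 + 42.028/60 = 41.7004667
λ: degrees = first 3 digits = 153, minutes = 3.7973; 153 + 3.7973/60 = 153.0632883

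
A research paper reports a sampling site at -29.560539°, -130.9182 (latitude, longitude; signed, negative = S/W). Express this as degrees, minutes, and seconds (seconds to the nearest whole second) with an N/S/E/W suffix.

Latitude is negative → S; |value| = 29.560539
φ: 0.560539° → 33.63234′; 0.63234 × 60 = 37.94″
Longitude is negative → W; |value| = 130.918200
λ: 0.918200° → 55.09200′; 0.09200 × 60 = 5.52″

29°33′38″ S, 130°55′6″ W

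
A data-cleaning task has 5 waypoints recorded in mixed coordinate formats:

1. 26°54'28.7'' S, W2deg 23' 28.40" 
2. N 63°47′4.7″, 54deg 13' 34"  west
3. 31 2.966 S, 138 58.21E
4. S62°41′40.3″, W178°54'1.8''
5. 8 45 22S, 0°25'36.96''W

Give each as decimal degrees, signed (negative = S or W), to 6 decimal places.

1. -26.907972, -2.391222
2. 63.784639, -54.226111
3. -31.049433, 138.970167
4. -62.694528, -178.900500
5. -8.756111, -0.426933

Point 1:
  Latitude: 26° + 54/60 + 28.7/3600 = 26 + 0.900000 + 0.007972 = 26.9079722
  S ⇒ negate
  λ: 2 + 23/60 + 28.4/3600 = 2.3912222
  W → negative
Point 2:
  φ: 47′ + 4.7″ = 47.07833′; 63 + 47.07833/60 = 63.7846389
  N ⇒ keep positive
  λ: 13′ + 34″ = 13.56667′; 54 + 13.56667/60 = 54.2261111
  hemisphere W, so the sign is −
Point 3:
  Lat: 2.966′ = 0.049433°; total 31.0494333
  S ⇒ negate
  Longitude: 138 + 58.21/60 = 138.9701667
  E → positive
Point 4:
  φ: 62 + 41/60 + 40.3/3600 = 62.6945278
  S → negative
  Longitude: 178° + 54/60 + 1.8/3600 = 178 + 0.900000 + 0.000500 = 178.9005000
  W ⇒ negate
Point 5:
  Lat: 45′ + 22″ = 45.36667′; 8 + 45.36667/60 = 8.7561111
  hemisphere S, so the sign is −
  Lon: 25′ + 36.96″ = 25.61600′; 0 + 25.61600/60 = 0.4269333
  hemisphere W, so the sign is −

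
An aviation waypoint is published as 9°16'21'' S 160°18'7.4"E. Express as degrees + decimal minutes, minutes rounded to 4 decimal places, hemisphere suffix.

9° 16.3500′ S, 160° 18.1233′ E

Lat: 16 + 21/60 = 16.350000′
λ: seconds/60 = 0.12333; minutes = 18 + 0.12333 = 18.123333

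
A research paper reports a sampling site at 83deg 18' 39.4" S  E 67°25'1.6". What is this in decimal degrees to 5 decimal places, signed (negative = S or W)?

Lat: 83 + 18/60 + 39.4/3600 = 83.310944
S ⇒ negate
λ: 25′ + 1.6″ = 25.02667′; 67 + 25.02667/60 = 67.417111
E → positive

-83.31094, 67.41711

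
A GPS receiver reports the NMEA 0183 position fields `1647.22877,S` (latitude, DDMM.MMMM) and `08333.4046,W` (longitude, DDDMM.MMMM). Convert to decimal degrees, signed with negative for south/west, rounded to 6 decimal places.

Latitude: degrees = first 2 digits = 16, minutes = 47.22877; 16 + 47.22877/60 = 16.7871462
S → negative
Longitude: split at 3 digits → 083° and 33.4046′; 83 + 33.4046/60 = 83.5567433
W ⇒ negate

-16.787146, -83.556743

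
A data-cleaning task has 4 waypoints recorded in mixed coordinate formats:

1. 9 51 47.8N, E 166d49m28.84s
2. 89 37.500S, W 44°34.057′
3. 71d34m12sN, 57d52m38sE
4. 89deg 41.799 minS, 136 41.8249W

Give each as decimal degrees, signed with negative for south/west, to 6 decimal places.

Point 1:
  Latitude: 9° + 51/60 + 47.8/3600 = 9 + 0.850000 + 0.013278 = 9.8632778
  N ⇒ keep positive
  Lon: 166° + 49/60 + 28.84/3600 = 166 + 0.816667 + 0.008011 = 166.8246778
  E ⇒ keep positive
Point 2:
  Latitude: 89 + 37.5/60 = 89.6250000
  S ⇒ negate
  λ: 34.057′ = 0.567617°; total 44.5676167
  W ⇒ negate
Point 3:
  Latitude: 34′ + 12″ = 34.20000′; 71 + 34.20000/60 = 71.5700000
  N ⇒ keep positive
  Lon: 57° + 52/60 + 38/3600 = 57 + 0.866667 + 0.010556 = 57.8772222
  E → positive
Point 4:
  Lat: 89 + 41.799/60 = 89.6966500
  S → negative
  λ: 136 + 41.8249/60 = 136.6970817
  W → negative

1. 9.863278, 166.824678
2. -89.625000, -44.567617
3. 71.570000, 57.877222
4. -89.696650, -136.697082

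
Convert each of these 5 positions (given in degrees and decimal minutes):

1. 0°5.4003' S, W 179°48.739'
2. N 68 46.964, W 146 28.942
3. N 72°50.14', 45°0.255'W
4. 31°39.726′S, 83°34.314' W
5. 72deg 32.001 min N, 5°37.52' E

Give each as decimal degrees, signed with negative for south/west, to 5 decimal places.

1. -0.09001, -179.81232
2. 68.78273, -146.48237
3. 72.83567, -45.00425
4. -31.66210, -83.57190
5. 72.53335, 5.62533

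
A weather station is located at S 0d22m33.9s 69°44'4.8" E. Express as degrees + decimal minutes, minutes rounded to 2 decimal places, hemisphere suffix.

0° 22.57′ S, 69° 44.08′ E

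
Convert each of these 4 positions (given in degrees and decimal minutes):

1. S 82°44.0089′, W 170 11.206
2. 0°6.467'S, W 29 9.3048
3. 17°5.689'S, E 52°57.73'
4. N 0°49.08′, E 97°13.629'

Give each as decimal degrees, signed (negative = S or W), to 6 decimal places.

Point 1:
  Latitude: 82 + 44.0089/60 = 82.7334817
  S → negative
  λ: 11.206′ = 0.186767°; total 170.1867667
  W ⇒ negate
Point 2:
  φ: 6.467′ = 0.107783°; total 0.1077833
  hemisphere S, so the sign is −
  λ: 9.3048′ = 0.155080°; total 29.1550800
  hemisphere W, so the sign is −
Point 3:
  Lat: 17 + 5.689/60 = 17.0948167
  S → negative
  λ: 57.73′ = 0.962167°; total 52.9621667
  E → positive
Point 4:
  Latitude: 0 + 49.08/60 = 0.8180000
  N ⇒ keep positive
  λ: 13.629′ = 0.227150°; total 97.2271500
  E ⇒ keep positive

1. -82.733482, -170.186767
2. -0.107783, -29.155080
3. -17.094817, 52.962167
4. 0.818000, 97.227150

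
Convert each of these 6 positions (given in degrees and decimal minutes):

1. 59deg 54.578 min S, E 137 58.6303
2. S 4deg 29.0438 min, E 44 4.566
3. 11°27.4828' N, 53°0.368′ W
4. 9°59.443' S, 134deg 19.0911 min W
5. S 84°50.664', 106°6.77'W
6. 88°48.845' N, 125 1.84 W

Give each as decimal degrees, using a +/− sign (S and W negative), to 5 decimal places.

1. -59.90963, 137.97717
2. -4.48406, 44.07610
3. 11.45805, -53.00613
4. -9.99072, -134.31819
5. -84.84440, -106.11283
6. 88.81408, -125.03067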